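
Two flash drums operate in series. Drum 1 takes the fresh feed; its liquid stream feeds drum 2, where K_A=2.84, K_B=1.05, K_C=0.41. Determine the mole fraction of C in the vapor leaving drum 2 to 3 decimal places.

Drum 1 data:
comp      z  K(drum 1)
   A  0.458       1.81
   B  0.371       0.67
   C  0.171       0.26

Drum 1:
Let ψ₁ = V/F and solve Σ zᵢ(Kᵢ−1)/(1+ψ₁(Kᵢ−1)) = 0.
Feasibility: ΣzᵢKᵢ = 1.122, Σzᵢ/Kᵢ = 1.464 — both > 1, two phases present.
Iterate (Newton) starting at ψ₁ = 0.5:
  ψ₁ = 0.500: g = -0.0834, g' = -0.446 → ψ₁ = 0.313
  ψ₁ = 0.313: g = -0.0053, g' = -0.400 → ψ₁ = 0.300
Converged at ψ₁ = 0.300.
Drum-1 compositions:
  A: x = 0.369, y = 0.667
  B: x = 0.412, y = 0.276
  C: x = 0.220, y = 0.057
Drum-2 feed = drum-1 liquid: z₂ = (0.3685, 0.4117, 0.2198).
Drum 2:
Newton–Raphson from ψ₂ = 0.52:
  ψ₂ = 0.520: g = 0.1795, g' = -0.486 → ψ₂ = 0.889
  ψ₂ = 0.889: g = 0.0041, g' = -0.519 → ψ₂ = 0.897
Converged at ψ₂ = 0.897.
  A: x = 0.139, y = 0.395
  B: x = 0.394, y = 0.414
  C: x = 0.467, y = 0.191

y_C (drum 2) = 0.191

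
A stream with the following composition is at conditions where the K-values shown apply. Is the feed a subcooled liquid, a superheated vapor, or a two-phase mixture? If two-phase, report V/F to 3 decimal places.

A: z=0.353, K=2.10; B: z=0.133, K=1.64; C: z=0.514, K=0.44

ΣzᵢKᵢ = 1.186; Σzᵢ/Kᵢ = 1.417.
Both exceed 1, so a two-phase solution exists.
Let ψ = V/F and solve Σ zᵢ(Kᵢ−1)/(1+ψ(Kᵢ−1)) = 0.
Newton–Raphson from ψ = 0.5:
  ψ = 0.500: g = -0.0848, g' = -0.520 → ψ = 0.337
  ψ = 0.337: g = -0.0015, g' = -0.509 → ψ = 0.334
Converged at ψ = 0.334.

two-phase, V/F = 0.334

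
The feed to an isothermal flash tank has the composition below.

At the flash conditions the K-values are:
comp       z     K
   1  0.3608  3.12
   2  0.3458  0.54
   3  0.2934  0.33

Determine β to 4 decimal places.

Material balance + equilibrium reduce to Σ zᵢ(Kᵢ−1)/(1+β(Kᵢ−1)) = 0.
Check two-phase: ΣzᵢKᵢ = 1.4093 > 1 and Σzᵢ/Kᵢ = 1.6451 > 1, so g(0) = 0.4093 > 0 and g(1) = -0.6451 < 0.
Newton–Raphson from β = 0.5:
  β = 0.5000: g = -0.13088, g' = -0.8034 → β = 0.3371
  β = 0.3371: g = 0.00392, g' = -0.8738 → β = 0.3416
Converged at β = 0.3416.

β = 0.3416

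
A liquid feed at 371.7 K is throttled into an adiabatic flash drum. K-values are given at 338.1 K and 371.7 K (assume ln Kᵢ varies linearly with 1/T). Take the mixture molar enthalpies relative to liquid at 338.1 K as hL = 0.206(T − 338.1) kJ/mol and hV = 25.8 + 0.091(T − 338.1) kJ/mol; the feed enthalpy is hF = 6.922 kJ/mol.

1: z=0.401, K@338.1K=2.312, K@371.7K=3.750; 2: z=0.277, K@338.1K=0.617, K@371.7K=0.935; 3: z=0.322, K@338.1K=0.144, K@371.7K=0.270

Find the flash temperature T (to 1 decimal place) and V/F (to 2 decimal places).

Adiabatic flash: solve Rachford–Rice at each trial T, then check hF = ψ·hV(T) + (1−ψ)·hL(T).
  T = 338.1 K: K = (2.312, 0.617, 0.144), RR gives ψ = 0.163, H_out = 4.204 kJ/mol
  T = 371.7 K: K = (3.750, 0.935, 0.270), RR gives ψ = 0.579, H_out = 19.612 kJ/mol
  T = 354.9 K: K = (2.978, 0.767, 0.200), RR gives ψ = 0.393, H_out = 12.832 kJ/mol
  T = 346.5 K: K = (2.632, 0.690, 0.170), RR gives ψ = 0.288, H_out = 8.879 kJ/mol
  T = 342.3 K: K = (2.469, 0.653, 0.157), RR gives ψ = 0.229, H_out = 6.657 kJ/mol
  T = 344.4 K: K = (2.550, 0.671, 0.164), RR gives ψ = 0.259, H_out = 7.794 kJ/mol
Linear interpolation between T = 342.3 (H_out = 6.657) and T = 344.4 (H_out = 7.794) on hF = 6.922 gives T ≈ 342.8 K, at which ψ = 0.24.

T = 342.8 K, V/F = 0.24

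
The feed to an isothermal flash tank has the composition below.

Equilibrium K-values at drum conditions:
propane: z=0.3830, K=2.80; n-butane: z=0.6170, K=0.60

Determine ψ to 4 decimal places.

Material balance + equilibrium reduce to Σ zᵢ(Kᵢ−1)/(1+ψ(Kᵢ−1)) = 0.
g(0) = ΣzᵢKᵢ − 1 = 0.4426 and g(1) = 1 − Σzᵢ/Kᵢ = -0.1651, so a root lies in (0, 1).
Binary case is linear: z₁(K₁−1)(1+ψ(K₂−1)) + z₂(K₂−1)(1+ψ(K₁−1)) = 0
⇒ ψ = [z₁(K₁−1)+z₂(K₂−1)] / [−(K₁−1)(K₂−1)] = 0.44260/0.72000 = 0.6147

ψ = 0.6147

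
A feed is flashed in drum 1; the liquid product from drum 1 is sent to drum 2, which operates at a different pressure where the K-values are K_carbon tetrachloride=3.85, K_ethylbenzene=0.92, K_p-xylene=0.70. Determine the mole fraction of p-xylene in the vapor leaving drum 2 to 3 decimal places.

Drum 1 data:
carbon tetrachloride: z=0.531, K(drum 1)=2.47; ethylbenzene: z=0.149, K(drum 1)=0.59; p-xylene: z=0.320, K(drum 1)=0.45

Drum 1:
Let ψ₁ = V/F and solve Σ zᵢ(Kᵢ−1)/(1+ψ₁(Kᵢ−1)) = 0.
Check two-phase: ΣzᵢKᵢ = 1.543 > 1 and Σzᵢ/Kᵢ = 1.179 > 1, so g(0) = 0.543 > 0 and g(1) = -0.179 < 0.
Iterate (Newton) starting at ψ₁ = 0.39:
  ψ₁ = 0.390: g = 0.1994, g' = -0.656 → ψ₁ = 0.694
  ψ₁ = 0.694: g = 0.0164, g' = -0.583 → ψ₁ = 0.722
Converged at ψ₁ = 0.722.
Drum-1 compositions:
  carbon tetrachloride: x = 0.258, y = 0.636
  ethylbenzene: x = 0.212, y = 0.125
  p-xylene: x = 0.531, y = 0.239
Drum-2 feed = drum-1 liquid: z₂ = (0.2576, 0.2116, 0.5307).
Drum 2:
Rachford–Rice: g(ψ₂) = Σ zᵢ(Kᵢ−1)/(1+ψ₂(Kᵢ−1)) = 0.
Feasibility: ΣzᵢKᵢ = 1.558, Σzᵢ/Kᵢ = 1.055 — both > 1, two phases present.
Newton–Raphson from ψ₂ = 0.5:
  ψ₂ = 0.500: g = 0.0978, g' = -0.423 → ψ₂ = 0.731
  ψ₂ = 0.731: g = 0.0162, g' = -0.300 → ψ₂ = 0.785
  ψ₂ = 0.785: g = 0.0005, g' = -0.283 → ψ₂ = 0.787
Converged at ψ₂ = 0.787.
  carbon tetrachloride: x = 0.079, y = 0.306
  ethylbenzene: x = 0.226, y = 0.208
  p-xylene: x = 0.695, y = 0.486

y_p-xylene (drum 2) = 0.486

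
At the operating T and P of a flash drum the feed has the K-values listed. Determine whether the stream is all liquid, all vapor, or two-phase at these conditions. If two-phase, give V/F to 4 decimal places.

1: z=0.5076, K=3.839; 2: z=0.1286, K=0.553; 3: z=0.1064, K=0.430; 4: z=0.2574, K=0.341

two-phase, V/F = 0.6828

ΣzᵢKᵢ = 2.1533; Σzᵢ/Kᵢ = 1.3671.
Both exceed 1, so a two-phase solution exists.
Iterate (Newton) starting at ψ = 0.68:
  ψ = 0.6800: g = 0.00277, g' = -0.9886 → ψ = 0.6828
Converged at ψ = 0.6828.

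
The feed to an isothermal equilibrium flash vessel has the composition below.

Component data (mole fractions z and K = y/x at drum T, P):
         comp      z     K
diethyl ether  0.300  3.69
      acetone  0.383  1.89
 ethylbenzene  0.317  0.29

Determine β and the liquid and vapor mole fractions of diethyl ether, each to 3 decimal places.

β = 0.741, x_diethyl ether = 0.100, y_diethyl ether = 0.370

Material balance + equilibrium reduce to Σ zᵢ(Kᵢ−1)/(1+β(Kᵢ−1)) = 0.
Check two-phase: ΣzᵢKᵢ = 1.923 > 1 and Σzᵢ/Kᵢ = 1.377 > 1, so g(0) = 0.923 > 0 and g(1) = -0.377 < 0.
Newton iteration, β⁰ = 0.52:
  β = 0.520: g = 0.2126, g' = -0.921 → β = 0.751
  β = 0.751: g = -0.0106, g' = -1.080 → β = 0.741
Converged at β = 0.741.
Compositions from xᵢ = zᵢ/(1+β(Kᵢ−1)), yᵢ = Kᵢxᵢ:
  diethyl ether: x = 0.100, y = 0.370
  acetone: x = 0.231, y = 0.436
  ethylbenzene: x = 0.669, y = 0.194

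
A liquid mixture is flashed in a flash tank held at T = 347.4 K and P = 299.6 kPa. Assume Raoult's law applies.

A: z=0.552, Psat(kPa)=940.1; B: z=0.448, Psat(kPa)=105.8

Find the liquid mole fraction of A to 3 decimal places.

x_A = 0.232

Raoult's law: Kᵢ = Pᵢˢᵃᵗ/P = Pᵢˢᵃᵗ/299.6.
  K_A = 940.1/299.6 = 3.13785, K_B = 105.8/299.6 = 0.35314
Iterate (Newton) starting at ψ = 0.5:
  ψ = 0.500: g = 0.1421, g' = -0.999 → ψ = 0.642
  ψ = 0.642: g = 0.0016, g' = -0.997 → ψ = 0.644
Converged at ψ = 0.644.
Compositions from xᵢ = zᵢ/(1+ψ(Kᵢ−1)), yᵢ = Kᵢxᵢ:
  A: x = 0.232, y = 0.729
  B: x = 0.768, y = 0.271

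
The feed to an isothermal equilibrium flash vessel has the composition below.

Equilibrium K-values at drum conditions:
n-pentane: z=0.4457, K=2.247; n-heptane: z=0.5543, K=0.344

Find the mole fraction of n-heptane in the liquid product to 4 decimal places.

Newton iteration, ψ⁰ = 0.32:
  ψ = 0.3200: g = -0.06297, g' = -0.7362 → ψ = 0.2345
  ψ = 0.2345: g = 0.00033, g' = -0.7481 → ψ = 0.2349
Converged at ψ = 0.2349.
Compositions from xᵢ = zᵢ/(1+ψ(Kᵢ−1)), yᵢ = Kᵢxᵢ:
  n-pentane: x = 0.3447, y = 0.7746
  n-heptane: x = 0.6553, y = 0.2254

x_n-heptane = 0.6553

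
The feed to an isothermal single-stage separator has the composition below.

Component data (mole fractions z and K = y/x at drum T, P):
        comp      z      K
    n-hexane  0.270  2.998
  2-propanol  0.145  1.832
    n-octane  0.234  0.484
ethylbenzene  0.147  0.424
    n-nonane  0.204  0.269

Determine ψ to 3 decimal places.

Newton iteration, ψ⁰ = 0.37:
  ψ = 0.370: g = -0.0588, g' = -0.794 → ψ = 0.296
  ψ = 0.296: g = 0.0010, g' = -0.825 → ψ = 0.297
Converged at ψ = 0.297.

ψ = 0.297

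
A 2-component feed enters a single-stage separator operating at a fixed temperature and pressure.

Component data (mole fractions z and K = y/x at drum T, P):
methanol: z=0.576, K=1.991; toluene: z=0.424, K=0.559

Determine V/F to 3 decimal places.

Rachford–Rice: g(V/F) = Σ zᵢ(Kᵢ−1)/(1+V/F(Kᵢ−1)) = 0.
Check two-phase: ΣzᵢKᵢ = 1.384 > 1 and Σzᵢ/Kᵢ = 1.048 > 1, so g(0) = 0.384 > 0 and g(1) = -0.048 < 0.
Binary case is linear: z₁(K₁−1)(1+V/F(K₂−1)) + z₂(K₂−1)(1+V/F(K₁−1)) = 0
⇒ V/F = [z₁(K₁−1)+z₂(K₂−1)] / [−(K₁−1)(K₂−1)] = 0.3838/0.4370 = 0.878

V/F = 0.878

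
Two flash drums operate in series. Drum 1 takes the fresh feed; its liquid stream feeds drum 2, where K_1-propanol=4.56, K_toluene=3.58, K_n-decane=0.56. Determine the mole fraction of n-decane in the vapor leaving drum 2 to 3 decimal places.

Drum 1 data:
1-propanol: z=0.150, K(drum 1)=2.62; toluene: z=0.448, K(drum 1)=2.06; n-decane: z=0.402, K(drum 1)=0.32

Drum 1:
Material balance + equilibrium reduce to Σ zᵢ(Kᵢ−1)/(1+ψ₁(Kᵢ−1)) = 0.
g(0) = ΣzᵢKᵢ − 1 = 0.445 and g(1) = 1 − Σzᵢ/Kᵢ = -0.531, so a root lies in (0, 1).
Newton–Raphson from ψ₁ = 0.5:
  ψ₁ = 0.500: g = 0.0305, g' = -0.762 → ψ₁ = 0.540
Converged at ψ₁ = 0.540.
Drum-1 compositions:
  1-propanol: x = 0.080, y = 0.210
  toluene: x = 0.285, y = 0.587
  n-decane: x = 0.635, y = 0.203
Drum-2 feed = drum-1 liquid: z₂ = (0.0800, 0.2850, 0.6350).
Drum 2:
Iterate (Newton) starting at ψ₂ = 0.5:
  ψ₂ = 0.500: g = 0.0654, g' = -0.695 → ψ₂ = 0.594
  ψ₂ = 0.594: g = 0.0035, g' = -0.626 → ψ₂ = 0.600
Converged at ψ₂ = 0.600.
  1-propanol: x = 0.026, y = 0.116
  toluene: x = 0.112, y = 0.401
  n-decane: x = 0.863, y = 0.483

y_n-decane (drum 2) = 0.483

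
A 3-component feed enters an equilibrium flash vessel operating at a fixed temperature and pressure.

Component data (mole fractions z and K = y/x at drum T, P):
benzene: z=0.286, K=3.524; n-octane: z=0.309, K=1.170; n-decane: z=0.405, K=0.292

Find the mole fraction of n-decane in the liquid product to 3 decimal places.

Let ψ = V/F and solve Σ zᵢ(Kᵢ−1)/(1+ψ(Kᵢ−1)) = 0.
Feasibility: ΣzᵢKᵢ = 1.488, Σzᵢ/Kᵢ = 1.732 — both > 1, two phases present.
Newton–Raphson from ψ = 0.4:
  ψ = 0.400: g = 0.0084, g' = -0.854 → ψ = 0.410
Converged at ψ = 0.410.
Compositions from xᵢ = zᵢ/(1+ψ(Kᵢ−1)), yᵢ = Kᵢxᵢ:
  benzene: x = 0.141, y = 0.495
  n-octane: x = 0.289, y = 0.338
  n-decane: x = 0.571, y = 0.167

x_n-decane = 0.571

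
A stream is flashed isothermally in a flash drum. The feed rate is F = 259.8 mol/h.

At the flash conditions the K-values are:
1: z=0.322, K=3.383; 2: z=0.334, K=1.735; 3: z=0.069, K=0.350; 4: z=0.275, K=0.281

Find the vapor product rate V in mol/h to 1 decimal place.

V = 173.8 mol/h

Iterate (Newton) starting at β = 0.46:
  β = 0.460: g = 0.1901, g' = -0.894 → β = 0.673
  β = 0.673: g = -0.0036, g' = -0.976 → β = 0.669
Converged at β = 0.669.
Then V = β·F = 0.6690·259.8 = 173.8 mol/h and L = F − V = 86.0 mol/h.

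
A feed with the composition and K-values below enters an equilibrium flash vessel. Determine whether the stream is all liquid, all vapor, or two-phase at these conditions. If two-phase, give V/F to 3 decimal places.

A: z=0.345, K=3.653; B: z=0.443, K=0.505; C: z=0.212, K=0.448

two-phase, V/F = 0.425

ΣzᵢKᵢ = 1.579; Σzᵢ/Kᵢ = 1.445.
Both exceed 1, so a two-phase solution exists.
Rachford–Rice: g(ψ) = Σ zᵢ(Kᵢ−1)/(1+ψ(Kᵢ−1)) = 0.
Newton iteration, ψ⁰ = 0.58:
  ψ = 0.580: g = -0.1192, g' = -0.730 → ψ = 0.417
  ψ = 0.417: g = 0.0064, g' = -0.829 → ψ = 0.424
  ψ = 0.424: g = 0.0000, g' = -0.821 → ψ = 0.425
Converged at ψ = 0.425.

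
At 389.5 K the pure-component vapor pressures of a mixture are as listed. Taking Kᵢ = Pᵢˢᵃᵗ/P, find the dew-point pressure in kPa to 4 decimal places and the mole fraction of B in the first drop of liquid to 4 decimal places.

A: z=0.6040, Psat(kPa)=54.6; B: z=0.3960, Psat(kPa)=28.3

At the dew point ψ → 1, so Σzᵢ/Kᵢ = 1 with Kᵢ = Pᵢˢᵃᵗ/P ⇒ 1/P = Σzᵢ/Pᵢˢᵃᵗ.
1/P = 0.6040/54.6 + 0.3960/28.3 = 0.0250552 ⇒ P = 39.9119 kPa
xᵢ = zᵢP/Pᵢˢᵃᵗ ⇒ x_B = 0.3960·39.9119/28.3 = 0.5585

Pdew = 39.9119 kPa, x_B = 0.5585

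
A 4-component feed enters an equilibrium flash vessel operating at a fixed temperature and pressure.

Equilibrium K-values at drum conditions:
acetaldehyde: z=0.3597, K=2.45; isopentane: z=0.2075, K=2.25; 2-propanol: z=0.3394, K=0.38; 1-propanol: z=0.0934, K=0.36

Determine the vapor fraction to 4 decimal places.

ψ = 0.5934

Rachford–Rice: g(ψ) = Σ zᵢ(Kᵢ−1)/(1+ψ(Kᵢ−1)) = 0.
Feasibility: ΣzᵢKᵢ = 1.5107, Σzᵢ/Kᵢ = 1.3916 — both > 1, two phases present.
Newton–Raphson from ψ = 0.5:
  ψ = 0.5000: g = 0.06910, g' = -0.7337 → ψ = 0.5942
  ψ = 0.5942: g = -0.00061, g' = -0.7516 → ψ = 0.5934
Converged at ψ = 0.5934.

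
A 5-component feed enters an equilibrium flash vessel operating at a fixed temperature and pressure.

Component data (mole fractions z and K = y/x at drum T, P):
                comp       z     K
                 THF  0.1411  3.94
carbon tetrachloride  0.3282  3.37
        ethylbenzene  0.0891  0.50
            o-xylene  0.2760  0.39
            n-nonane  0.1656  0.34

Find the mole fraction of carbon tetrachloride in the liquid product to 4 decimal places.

Rachford–Rice: g(ψ) = Σ zᵢ(Kᵢ−1)/(1+ψ(Kᵢ−1)) = 0.
g(0) = ΣzᵢKᵢ − 1 = 0.8705 and g(1) = 1 − Σzᵢ/Kᵢ = -0.5062, so a root lies in (0, 1).
Iterate (Newton) starting at ψ = 0.62:
  ψ = 0.6200: g = -0.05838, g' = -0.9744 → ψ = 0.5601
  ψ = 0.5601: g = -0.00006, g' = -0.9759 → ψ = 0.5600
Converged at ψ = 0.5600.
Compositions from xᵢ = zᵢ/(1+ψ(Kᵢ−1)), yᵢ = Kᵢxᵢ:
  THF: x = 0.0533, y = 0.2101
  carbon tetrachloride: x = 0.1410, y = 0.4752
  ethylbenzene: x = 0.1238, y = 0.0619
  o-xylene: x = 0.4192, y = 0.1635
  n-nonane: x = 0.2627, y = 0.0893

x_carbon tetrachloride = 0.1410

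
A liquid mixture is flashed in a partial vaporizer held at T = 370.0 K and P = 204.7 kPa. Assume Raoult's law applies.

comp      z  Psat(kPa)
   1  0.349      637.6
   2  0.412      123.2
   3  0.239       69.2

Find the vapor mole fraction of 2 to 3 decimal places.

Raoult's law: Kᵢ = Pᵢˢᵃᵗ/P = Pᵢˢᵃᵗ/204.7.
  K_1 = 637.6/204.7 = 3.11480, K_2 = 123.2/204.7 = 0.60186, K_3 = 69.2/204.7 = 0.33806
Material balance + equilibrium reduce to Σ zᵢ(Kᵢ−1)/(1+ψ(Kᵢ−1)) = 0.
g(0) = ΣzᵢKᵢ − 1 = 0.416 and g(1) = 1 − Σzᵢ/Kᵢ = -0.504, so a root lies in (0, 1).
Newton iteration, ψ⁰ = 0.5:
  ψ = 0.500: g = -0.0825, g' = -0.705 → ψ = 0.383
  ψ = 0.383: g = 0.0024, g' = -0.755 → ψ = 0.386
Converged at ψ = 0.386.
Compositions from xᵢ = zᵢ/(1+ψ(Kᵢ−1)), yᵢ = Kᵢxᵢ:
  1: x = 0.192, y = 0.598
  2: x = 0.487, y = 0.293
  3: x = 0.321, y = 0.109

y_2 = 0.293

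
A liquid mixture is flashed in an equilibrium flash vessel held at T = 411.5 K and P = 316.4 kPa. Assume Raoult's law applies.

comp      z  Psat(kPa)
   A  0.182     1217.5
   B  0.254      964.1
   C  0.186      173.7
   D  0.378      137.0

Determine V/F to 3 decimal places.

V/F = 0.580

Raoult's law: Kᵢ = Pᵢˢᵃᵗ/P = Pᵢˢᵃᵗ/316.4.
  K_A = 1217.5/316.4 = 3.84798, K_B = 964.1/316.4 = 3.04709, K_C = 173.7/316.4 = 0.54899, K_D = 137.0/316.4 = 0.43300
Iterate (Newton) starting at V/F = 0.5:
  V/F = 0.500: g = 0.0633, g' = -0.811 → V/F = 0.578
  V/F = 0.578: g = 0.0017, g' = -0.772 → V/F = 0.580
Converged at V/F = 0.580.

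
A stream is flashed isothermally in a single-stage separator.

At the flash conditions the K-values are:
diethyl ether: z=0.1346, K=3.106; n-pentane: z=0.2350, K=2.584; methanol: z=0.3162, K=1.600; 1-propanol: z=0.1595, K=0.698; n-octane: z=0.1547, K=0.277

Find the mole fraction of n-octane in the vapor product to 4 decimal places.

Rachford–Rice: g(V/F) = Σ zᵢ(Kᵢ−1)/(1+V/F(Kᵢ−1)) = 0.
Feasibility: ΣzᵢKᵢ = 1.6854, Σzᵢ/Kᵢ = 1.1189 — both > 1, two phases present.
Newton iteration, V/F⁰ = 0.5:
  V/F = 0.5000: g = 0.25983, g' = -0.6111 → V/F = 0.9251
  V/F = 0.9251: g = -0.03551, g' = -0.9783 → V/F = 0.8889
  V/F = 0.8889: g = -0.00181, g' = -0.8829 → V/F = 0.8868
Converged at V/F = 0.8868.
Compositions from xᵢ = zᵢ/(1+V/F(Kᵢ−1)), yᵢ = Kᵢxᵢ:
  diethyl ether: x = 0.0469, y = 0.1458
  n-pentane: x = 0.0977, y = 0.2525
  methanol: x = 0.2064, y = 0.3302
  1-propanol: x = 0.2178, y = 0.1521
  n-octane: x = 0.4311, y = 0.1194

y_n-octane = 0.1194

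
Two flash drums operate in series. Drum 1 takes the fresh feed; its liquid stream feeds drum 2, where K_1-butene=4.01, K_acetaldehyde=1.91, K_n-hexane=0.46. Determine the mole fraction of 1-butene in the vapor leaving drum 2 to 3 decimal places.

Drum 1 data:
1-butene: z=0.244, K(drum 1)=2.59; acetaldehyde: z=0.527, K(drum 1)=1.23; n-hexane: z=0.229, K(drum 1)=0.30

y_1-butene (drum 2) = 0.153

Drum 1:
Let ψ₁ = V/F and solve Σ zᵢ(Kᵢ−1)/(1+ψ₁(Kᵢ−1)) = 0.
g(0) = ΣzᵢKᵢ − 1 = 0.349 and g(1) = 1 − Σzᵢ/Kᵢ = -0.286, so a root lies in (0, 1).
Iterate (Newton) starting at ψ₁ = 0.5:
  ψ₁ = 0.500: g = 0.0782, g' = -0.479 → ψ₁ = 0.663
  ψ₁ = 0.663: g = -0.0052, g' = -0.558 → ψ₁ = 0.654
Converged at ψ₁ = 0.654.
Drum-1 compositions:
  1-butene: x = 0.120, y = 0.310
  acetaldehyde: x = 0.458, y = 0.563
  n-hexane: x = 0.422, y = 0.127
Drum-2 feed = drum-1 liquid: z₂ = (0.1196, 0.4581, 0.4223).
Drum 2:
Newton–Raphson from ψ₂ = 0.43:
  ψ₂ = 0.430: g = 0.1596, g' = -0.611 → ψ₂ = 0.691
  ψ₂ = 0.691: g = 0.0089, g' = -0.571 → ψ₂ = 0.707
Converged at ψ₂ = 0.707.
  1-butene: x = 0.038, y = 0.153
  acetaldehyde: x = 0.279, y = 0.532
  n-hexane: x = 0.683, y = 0.314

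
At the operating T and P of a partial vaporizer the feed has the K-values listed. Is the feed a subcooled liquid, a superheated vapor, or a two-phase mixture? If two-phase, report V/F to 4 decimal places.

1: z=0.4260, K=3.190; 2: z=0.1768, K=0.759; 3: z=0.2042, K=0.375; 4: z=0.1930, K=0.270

ΣzᵢKᵢ = 1.6218; Σzᵢ/Kᵢ = 1.6258.
Both exceed 1, so a two-phase solution exists.
Material balance + equilibrium reduce to Σ zᵢ(Kᵢ−1)/(1+ψ(Kᵢ−1)) = 0.
Newton–Raphson from ψ = 0.54:
  ψ = 0.5400: g = -0.04675, g' = -0.9045 → ψ = 0.4883
  ψ = 0.4883: g = -0.00008, g' = -0.9039 → ψ = 0.4882
Converged at ψ = 0.4882.

two-phase, V/F = 0.4882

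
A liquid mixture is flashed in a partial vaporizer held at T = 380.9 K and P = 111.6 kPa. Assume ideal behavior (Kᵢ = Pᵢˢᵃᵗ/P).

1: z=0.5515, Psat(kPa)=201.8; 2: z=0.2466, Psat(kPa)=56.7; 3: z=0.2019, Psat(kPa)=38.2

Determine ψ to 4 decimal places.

ψ = 0.4122

Raoult's law: Kᵢ = Pᵢˢᵃᵗ/P = Pᵢˢᵃᵗ/111.6.
  K_1 = 201.8/111.6 = 1.808244, K_2 = 56.7/111.6 = 0.508065, K_3 = 38.2/111.6 = 0.342294
Material balance + equilibrium reduce to Σ zᵢ(Kᵢ−1)/(1+ψ(Kᵢ−1)) = 0.
Check two-phase: ΣzᵢKᵢ = 1.1916 > 1 and Σzᵢ/Kᵢ = 1.3802 > 1, so g(0) = 0.1916 > 0 and g(1) = -0.3802 < 0.
Newton–Raphson from ψ = 0.37:
  ψ = 0.3700: g = 0.01933, g' = -0.4552 → ψ = 0.4125
  ψ = 0.4125: g = -0.00011, g' = -0.4610 → ψ = 0.4122
Converged at ψ = 0.4122.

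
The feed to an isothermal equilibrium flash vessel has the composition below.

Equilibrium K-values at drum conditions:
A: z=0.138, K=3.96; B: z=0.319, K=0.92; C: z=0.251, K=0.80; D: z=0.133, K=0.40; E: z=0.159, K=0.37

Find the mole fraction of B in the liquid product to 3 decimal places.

Let ψ = V/F and solve Σ zᵢ(Kᵢ−1)/(1+ψ(Kᵢ−1)) = 0.
g(0) = ΣzᵢKᵢ − 1 = 0.153 and g(1) = 1 − Σzᵢ/Kᵢ = -0.458, so a root lies in (0, 1).
Iterate (Newton) starting at ψ = 0.5:
  ψ = 0.500: g = -0.1779, g' = -0.443 → ψ = 0.099
  ψ = 0.099: g = 0.0475, g' = -0.862 → ψ = 0.154
  ψ = 0.154: g = 0.0042, g' = -0.719 → ψ = 0.160
Converged at ψ = 0.160.
Compositions from xᵢ = zᵢ/(1+ψ(Kᵢ−1)), yᵢ = Kᵢxᵢ:
  A: x = 0.094, y = 0.371
  B: x = 0.323, y = 0.297
  C: x = 0.259, y = 0.207
  D: x = 0.147, y = 0.059
  E: x = 0.177, y = 0.065

x_B = 0.323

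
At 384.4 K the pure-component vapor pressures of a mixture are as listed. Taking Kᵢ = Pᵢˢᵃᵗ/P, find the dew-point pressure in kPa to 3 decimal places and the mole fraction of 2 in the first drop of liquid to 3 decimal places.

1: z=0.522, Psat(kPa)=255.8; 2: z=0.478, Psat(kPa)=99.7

At the dew point ψ → 1, so Σzᵢ/Kᵢ = 1 with Kᵢ = Pᵢˢᵃᵗ/P ⇒ 1/P = Σzᵢ/Pᵢˢᵃᵗ.
1/P = 0.522/255.8 + 0.478/99.7 = 0.006835 ⇒ P = 146.305 kPa
xᵢ = zᵢP/Pᵢˢᵃᵗ ⇒ x_2 = 0.478·146.305/99.7 = 0.701

Pdew = 146.305 kPa, x_2 = 0.701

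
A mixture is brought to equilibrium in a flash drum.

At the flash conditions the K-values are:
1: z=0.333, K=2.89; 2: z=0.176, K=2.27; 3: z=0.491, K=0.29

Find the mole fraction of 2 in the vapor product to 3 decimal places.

y_2 = 0.261

Rachford–Rice: g(V/F) = Σ zᵢ(Kᵢ−1)/(1+V/F(Kᵢ−1)) = 0.
Check two-phase: ΣzᵢKᵢ = 1.504 > 1 and Σzᵢ/Kᵢ = 1.886 > 1, so g(0) = 0.504 > 0 and g(1) = -0.886 < 0.
Newton iteration, V/F⁰ = 0.44:
  V/F = 0.440: g = -0.0200, g' = -0.995 → V/F = 0.420
Converged at V/F = 0.420.
Compositions from xᵢ = zᵢ/(1+V/F(Kᵢ−1)), yᵢ = Kᵢxᵢ:
  1: x = 0.186, y = 0.537
  2: x = 0.115, y = 0.261
  3: x = 0.700, y = 0.203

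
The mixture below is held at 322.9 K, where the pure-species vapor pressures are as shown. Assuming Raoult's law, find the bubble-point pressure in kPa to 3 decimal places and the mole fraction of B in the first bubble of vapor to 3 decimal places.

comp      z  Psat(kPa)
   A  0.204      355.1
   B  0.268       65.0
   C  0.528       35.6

Pbub = 108.657 kPa, y_B = 0.160

At the bubble point ψ → 0, so ΣzᵢKᵢ = 1 with Kᵢ = Pᵢˢᵃᵗ/P ⇒ P = ΣzᵢPᵢˢᵃᵗ.
P = 0.204·355.1 + 0.268·65.0 + 0.528·35.6 = 108.657 kPa
yᵢ = zᵢPᵢˢᵃᵗ/P ⇒ y_B = 0.268·65.0/108.657 = 0.160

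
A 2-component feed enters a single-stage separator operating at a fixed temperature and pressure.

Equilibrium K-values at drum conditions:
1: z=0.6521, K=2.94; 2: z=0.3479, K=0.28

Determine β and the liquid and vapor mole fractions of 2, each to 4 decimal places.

Rachford–Rice: g(β) = Σ zᵢ(Kᵢ−1)/(1+β(Kᵢ−1)) = 0.
Feasibility: ΣzᵢKᵢ = 2.0146, Σzᵢ/Kᵢ = 1.4643 — both > 1, two phases present.
Newton iteration, β⁰ = 0.5:
  β = 0.5000: g = 0.25078, g' = -1.0727 → β = 0.7338
  β = 0.7338: g = -0.00907, g' = -1.2285 → β = 0.7264
Converged at β = 0.7264.
Compositions from xᵢ = zᵢ/(1+β(Kᵢ−1)), yᵢ = Kᵢxᵢ:
  1: x = 0.2707, y = 0.7958
  2: x = 0.7293, y = 0.2042

β = 0.7264, x_2 = 0.7293, y_2 = 0.2042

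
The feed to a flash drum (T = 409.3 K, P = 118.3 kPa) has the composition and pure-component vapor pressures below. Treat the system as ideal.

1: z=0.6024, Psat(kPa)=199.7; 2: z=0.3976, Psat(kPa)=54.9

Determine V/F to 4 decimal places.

V/F = 0.5462

Raoult's law: Kᵢ = Pᵢˢᵃᵗ/P = Pᵢˢᵃᵗ/118.3.
  K_1 = 199.7/118.3 = 1.688081, K_2 = 54.9/118.3 = 0.464074
Material balance + equilibrium reduce to Σ zᵢ(Kᵢ−1)/(1+V/F(Kᵢ−1)) = 0.
Feasibility: ΣzᵢKᵢ = 1.2014, Σzᵢ/Kᵢ = 1.2136 — both > 1, two phases present.
Binary case is linear: z₁(K₁−1)(1+V/F(K₂−1)) + z₂(K₂−1)(1+V/F(K₁−1)) = 0
⇒ V/F = [z₁(K₁−1)+z₂(K₂−1)] / [−(K₁−1)(K₂−1)] = 0.20142/0.36876 = 0.5462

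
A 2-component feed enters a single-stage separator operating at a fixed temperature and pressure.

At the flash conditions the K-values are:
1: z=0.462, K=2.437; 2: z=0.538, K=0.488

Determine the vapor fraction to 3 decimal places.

ψ = 0.528

Rachford–Rice: g(ψ) = Σ zᵢ(Kᵢ−1)/(1+ψ(Kᵢ−1)) = 0.
g(0) = ΣzᵢKᵢ − 1 = 0.388 and g(1) = 1 − Σzᵢ/Kᵢ = -0.292, so a root lies in (0, 1).
Newton iteration, ψ⁰ = 0.5:
  ψ = 0.500: g = 0.0161, g' = -0.578 → ψ = 0.528
Converged at ψ = 0.528.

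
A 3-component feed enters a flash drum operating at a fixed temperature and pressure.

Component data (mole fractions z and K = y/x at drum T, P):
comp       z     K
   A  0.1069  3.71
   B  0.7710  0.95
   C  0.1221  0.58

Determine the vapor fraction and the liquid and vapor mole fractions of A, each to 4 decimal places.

ψ = 0.6132, x_A = 0.0402, y_A = 0.1490

Rachford–Rice: g(ψ) = Σ zᵢ(Kᵢ−1)/(1+ψ(Kᵢ−1)) = 0.
g(0) = ΣzᵢKᵢ − 1 = 0.1999 and g(1) = 1 − Σzᵢ/Kᵢ = -0.0509, so a root lies in (0, 1).
Iterate (Newton) starting at ψ = 0.5:
  ψ = 0.5000: g = 0.01856, g' = -0.1781 → ψ = 0.6042
  ψ = 0.6042: g = 0.00137, g' = -0.1536 → ψ = 0.6131
  ψ = 0.6131: g = 0.00001, g' = -0.1519 → ψ = 0.6132
Converged at ψ = 0.6132.
Compositions from xᵢ = zᵢ/(1+ψ(Kᵢ−1)), yᵢ = Kᵢxᵢ:
  A: x = 0.0402, y = 0.1490
  B: x = 0.7954, y = 0.7556
  C: x = 0.1645, y = 0.0954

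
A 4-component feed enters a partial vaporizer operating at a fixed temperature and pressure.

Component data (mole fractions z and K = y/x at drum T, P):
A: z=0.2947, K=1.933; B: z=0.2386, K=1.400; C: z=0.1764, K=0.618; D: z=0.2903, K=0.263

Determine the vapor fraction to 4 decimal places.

Newton–Raphson from ψ = 0.5:
  ψ = 0.5000: g = -0.15507, g' = -0.5805 → ψ = 0.2329
  ψ = 0.2329: g = -0.01906, g' = -0.4659 → ψ = 0.1920
  ψ = 0.1920: g = -0.00010, g' = -0.4614 → ψ = 0.1917
Converged at ψ = 0.1917.

ψ = 0.1917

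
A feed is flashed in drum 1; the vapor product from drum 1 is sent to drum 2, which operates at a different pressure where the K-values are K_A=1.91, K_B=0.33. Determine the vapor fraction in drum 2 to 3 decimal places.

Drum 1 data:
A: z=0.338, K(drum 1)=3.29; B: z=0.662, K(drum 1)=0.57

V/F (drum 2) = 0.249

Drum 1:
Material balance + equilibrium reduce to Σ zᵢ(Kᵢ−1)/(1+ψ₁(Kᵢ−1)) = 0.
Check two-phase: ΣzᵢKᵢ = 1.489 > 1 and Σzᵢ/Kᵢ = 1.264 > 1, so g(0) = 0.489 > 0 and g(1) = -0.264 < 0.
Binary case is linear: z₁(K₁−1)(1+ψ₁(K₂−1)) + z₂(K₂−1)(1+ψ₁(K₁−1)) = 0
⇒ ψ₁ = [z₁(K₁−1)+z₂(K₂−1)] / [−(K₁−1)(K₂−1)] = 0.4894/0.9847 = 0.497
Drum-1 compositions:
  A: x = 0.158, y = 0.520
  B: x = 0.842, y = 0.480
Drum-2 feed = drum-1 vapor: z₂ = (0.5201, 0.4799).
Drum 2:
Material balance + equilibrium reduce to Σ zᵢ(Kᵢ−1)/(1+ψ₂(Kᵢ−1)) = 0.
Check two-phase: ΣzᵢKᵢ = 1.152 > 1 and Σzᵢ/Kᵢ = 1.727 > 1, so g(0) = 0.152 > 0 and g(1) = -0.727 < 0.
Binary case is linear: z₁(K₁−1)(1+ψ₂(K₂−1)) + z₂(K₂−1)(1+ψ₂(K₁−1)) = 0
⇒ ψ₂ = [z₁(K₁−1)+z₂(K₂−1)] / [−(K₁−1)(K₂−1)] = 0.1518/0.6097 = 0.249
  A: x = 0.424, y = 0.810
  B: x = 0.576, y = 0.190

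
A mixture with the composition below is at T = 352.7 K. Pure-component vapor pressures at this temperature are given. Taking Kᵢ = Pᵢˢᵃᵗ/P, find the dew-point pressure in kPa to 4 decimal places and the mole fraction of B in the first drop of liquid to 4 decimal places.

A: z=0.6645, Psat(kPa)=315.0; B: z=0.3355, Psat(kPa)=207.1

Pdew = 268.1314 kPa, x_B = 0.4344

At the dew point ψ → 1, so Σzᵢ/Kᵢ = 1 with Kᵢ = Pᵢˢᵃᵗ/P ⇒ 1/P = Σzᵢ/Pᵢˢᵃᵗ.
1/P = 0.6645/315.0 + 0.3355/207.1 = 0.0037295 ⇒ P = 268.1314 kPa
xᵢ = zᵢP/Pᵢˢᵃᵗ ⇒ x_B = 0.3355·268.1314/207.1 = 0.4344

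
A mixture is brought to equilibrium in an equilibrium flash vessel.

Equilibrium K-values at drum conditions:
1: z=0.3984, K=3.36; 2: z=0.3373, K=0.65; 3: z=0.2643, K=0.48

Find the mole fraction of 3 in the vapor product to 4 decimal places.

Rachford–Rice: g(ψ) = Σ zᵢ(Kᵢ−1)/(1+ψ(Kᵢ−1)) = 0.
Check two-phase: ΣzᵢKᵢ = 1.6847 > 1 and Σzᵢ/Kᵢ = 1.1881 > 1, so g(0) = 0.6847 > 0 and g(1) = -0.1881 < 0.
Newton iteration, ψ⁰ = 0.5:
  ψ = 0.5000: g = 0.10247, g' = -0.6581 → ψ = 0.6557
  ψ = 0.6557: g = 0.00732, g' = -0.5761 → ψ = 0.6684
  ψ = 0.6684: g = 0.00002, g' = -0.5723 → ψ = 0.6685
Converged at ψ = 0.6685.
Compositions from xᵢ = zᵢ/(1+ψ(Kᵢ−1)), yᵢ = Kᵢxᵢ:
  1: x = 0.1546, y = 0.5193
  2: x = 0.4403, y = 0.2862
  3: x = 0.4051, y = 0.1945

y_3 = 0.1945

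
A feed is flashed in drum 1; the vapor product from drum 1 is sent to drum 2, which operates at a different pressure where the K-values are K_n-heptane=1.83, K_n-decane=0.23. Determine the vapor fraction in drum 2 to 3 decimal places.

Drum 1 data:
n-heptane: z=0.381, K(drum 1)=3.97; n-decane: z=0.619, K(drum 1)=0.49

Drum 1:
Material balance + equilibrium reduce to Σ zᵢ(Kᵢ−1)/(1+ψ₁(Kᵢ−1)) = 0.
Check two-phase: ΣzᵢKᵢ = 1.816 > 1 and Σzᵢ/Kᵢ = 1.359 > 1, so g(0) = 0.816 > 0 and g(1) = -0.359 < 0.
Binary case is linear: z₁(K₁−1)(1+ψ₁(K₂−1)) + z₂(K₂−1)(1+ψ₁(K₁−1)) = 0
⇒ ψ₁ = [z₁(K₁−1)+z₂(K₂−1)] / [−(K₁−1)(K₂−1)] = 0.8159/1.5147 = 0.539
Drum-1 compositions:
  n-heptane: x = 0.147, y = 0.582
  n-decane: x = 0.853, y = 0.418
Drum-2 feed = drum-1 vapor: z₂ = (0.5818, 0.4182).
Drum 2:
Let ψ₂ = V/F and solve Σ zᵢ(Kᵢ−1)/(1+ψ₂(Kᵢ−1)) = 0.
Check two-phase: ΣzᵢKᵢ = 1.161 > 1 and Σzᵢ/Kᵢ = 2.136 > 1, so g(0) = 0.161 > 0 and g(1) = -1.136 < 0.
Newton iteration, ψ₂⁰ = 0.51:
  ψ₂ = 0.510: g = -0.1909, g' = -0.870 → ψ₂ = 0.291
  ψ₂ = 0.291: g = -0.0257, g' = -0.672 → ψ₂ = 0.252
Converged at ψ₂ = 0.252.
  n-heptane: x = 0.481, y = 0.881
  n-decane: x = 0.519, y = 0.119

V/F (drum 2) = 0.252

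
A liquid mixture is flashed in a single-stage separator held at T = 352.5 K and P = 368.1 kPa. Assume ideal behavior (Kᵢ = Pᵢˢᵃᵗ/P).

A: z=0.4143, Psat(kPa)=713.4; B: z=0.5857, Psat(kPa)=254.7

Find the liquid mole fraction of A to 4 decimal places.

Raoult's law: Kᵢ = Pᵢˢᵃᵗ/P = Pᵢˢᵃᵗ/368.1.
  K_A = 713.4/368.1 = 1.938060, K_B = 254.7/368.1 = 0.691932
Rachford–Rice: g(ψ) = Σ zᵢ(Kᵢ−1)/(1+ψ(Kᵢ−1)) = 0.
Feasibility: ΣzᵢKᵢ = 1.2082, Σzᵢ/Kᵢ = 1.0602 — both > 1, two phases present.
Binary case is linear: z₁(K₁−1)(1+ψ(K₂−1)) + z₂(K₂−1)(1+ψ(K₁−1)) = 0
⇒ ψ = [z₁(K₁−1)+z₂(K₂−1)] / [−(K₁−1)(K₂−1)] = 0.20820/0.28899 = 0.7205
Compositions from xᵢ = zᵢ/(1+ψ(Kᵢ−1)), yᵢ = Kᵢxᵢ:
  A: x = 0.2472, y = 0.4791
  B: x = 0.7528, y = 0.5209

x_A = 0.2472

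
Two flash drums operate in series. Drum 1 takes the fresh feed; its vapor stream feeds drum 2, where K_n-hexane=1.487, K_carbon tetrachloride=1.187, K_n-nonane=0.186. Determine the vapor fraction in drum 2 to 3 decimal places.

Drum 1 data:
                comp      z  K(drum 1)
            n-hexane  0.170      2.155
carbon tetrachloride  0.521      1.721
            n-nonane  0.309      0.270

V/F (drum 2) = 0.500

Drum 1:
Rachford–Rice: g(ψ₁) = Σ zᵢ(Kᵢ−1)/(1+ψ₁(Kᵢ−1)) = 0.
Check two-phase: ΣzᵢKᵢ = 1.346 > 1 and Σzᵢ/Kᵢ = 1.526 > 1, so g(0) = 0.346 > 0 and g(1) = -0.526 < 0.
Newton iteration, ψ₁⁰ = 0.5:
  ψ₁ = 0.500: g = 0.0453, g' = -0.646 → ψ₁ = 0.570
  ψ₁ = 0.570: g = -0.0018, g' = -0.702 → ψ₁ = 0.568
Converged at ψ₁ = 0.568.
Drum-1 compositions:
  n-hexane: x = 0.103, y = 0.221
  carbon tetrachloride: x = 0.370, y = 0.636
  n-nonane: x = 0.528, y = 0.142
Drum-2 feed = drum-1 vapor: z₂ = (0.2213, 0.6363, 0.1425).
Drum 2:
Newton iteration, ψ₂⁰ = 0.57:
  ψ₂ = 0.570: g = -0.0245, g' = -0.379 → ψ₂ = 0.505
  ψ₂ = 0.505: g = -0.0018, g' = -0.325 → ψ₂ = 0.500
Converged at ψ₂ = 0.500.
  n-hexane: x = 0.178, y = 0.265
  carbon tetrachloride: x = 0.582, y = 0.691
  n-nonane: x = 0.240, y = 0.045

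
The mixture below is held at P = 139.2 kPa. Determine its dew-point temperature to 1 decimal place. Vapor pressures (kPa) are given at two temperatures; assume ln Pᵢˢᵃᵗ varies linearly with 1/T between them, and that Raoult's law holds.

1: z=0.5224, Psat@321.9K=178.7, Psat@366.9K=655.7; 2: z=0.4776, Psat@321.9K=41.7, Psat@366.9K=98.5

Dew-point temperature: Σzᵢ·P/Pᵢˢᵃᵗ(T) = 1. Interpolate ln Pᵢˢᵃᵗ = aᵢ + bᵢ/T.
  T = 321.9 K: ΣzᵢP/Pᵢˢᵃᵗ = 2.0012
  T = 366.9 K: ΣzᵢP/Pᵢˢᵃᵗ = 0.7858
  T = 344.4 K: ΣzᵢP/Pᵢˢᵃᵗ = 1.2122
  T = 355.6 K: ΣzᵢP/Pᵢˢᵃᵗ = 0.9696
  T = 350.0 K: ΣzᵢP/Pᵢˢᵃᵗ = 1.0820
  T = 352.8 K: ΣzᵢP/Pᵢˢᵃᵗ = 1.0238
Interpolating between 352.8 K and 355.6 K gives T ≈ 354.0 K.

T = 354.0 K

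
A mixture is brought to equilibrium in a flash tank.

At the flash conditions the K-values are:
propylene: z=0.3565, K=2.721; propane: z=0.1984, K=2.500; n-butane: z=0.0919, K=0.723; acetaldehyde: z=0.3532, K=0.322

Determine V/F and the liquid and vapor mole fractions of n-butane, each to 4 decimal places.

V/F = 0.6283, x_n-butane = 0.1113, y_n-butane = 0.0804

Rachford–Rice: g(V/F) = Σ zᵢ(Kᵢ−1)/(1+V/F(Kᵢ−1)) = 0.
g(0) = ΣzᵢKᵢ − 1 = 0.6462 and g(1) = 1 − Σzᵢ/Kᵢ = -0.4344, so a root lies in (0, 1).
Newton iteration, V/F⁰ = 0.49:
  V/F = 0.4900: g = 0.11632, g' = -0.8326 → V/F = 0.6297
  V/F = 0.6297: g = -0.00123, g' = -0.8660 → V/F = 0.6283
Converged at V/F = 0.6283.
Compositions from xᵢ = zᵢ/(1+V/F(Kᵢ−1)), yᵢ = Kᵢxᵢ:
  propylene: x = 0.1713, y = 0.4661
  propane: x = 0.1021, y = 0.2554
  n-butane: x = 0.1113, y = 0.0804
  acetaldehyde: x = 0.6153, y = 0.1981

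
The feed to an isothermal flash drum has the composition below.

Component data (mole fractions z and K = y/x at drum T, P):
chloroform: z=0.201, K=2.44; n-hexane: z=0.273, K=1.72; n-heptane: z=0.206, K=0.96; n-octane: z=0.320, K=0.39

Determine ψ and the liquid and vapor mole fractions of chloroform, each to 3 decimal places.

Material balance + equilibrium reduce to Σ zᵢ(Kᵢ−1)/(1+ψ(Kᵢ−1)) = 0.
Check two-phase: ΣzᵢKᵢ = 1.283 > 1 and Σzᵢ/Kᵢ = 1.276 > 1, so g(0) = 0.283 > 0 and g(1) = -0.276 < 0.
Newton iteration, ψ⁰ = 0.52:
  ψ = 0.520: g = 0.0142, g' = -0.467 → ψ = 0.550
Converged at ψ = 0.550.
Compositions from xᵢ = zᵢ/(1+ψ(Kᵢ−1)), yᵢ = Kᵢxᵢ:
  chloroform: x = 0.112, y = 0.274
  n-hexane: x = 0.196, y = 0.336
  n-heptane: x = 0.211, y = 0.202
  n-octane: x = 0.482, y = 0.188

ψ = 0.550, x_chloroform = 0.112, y_chloroform = 0.274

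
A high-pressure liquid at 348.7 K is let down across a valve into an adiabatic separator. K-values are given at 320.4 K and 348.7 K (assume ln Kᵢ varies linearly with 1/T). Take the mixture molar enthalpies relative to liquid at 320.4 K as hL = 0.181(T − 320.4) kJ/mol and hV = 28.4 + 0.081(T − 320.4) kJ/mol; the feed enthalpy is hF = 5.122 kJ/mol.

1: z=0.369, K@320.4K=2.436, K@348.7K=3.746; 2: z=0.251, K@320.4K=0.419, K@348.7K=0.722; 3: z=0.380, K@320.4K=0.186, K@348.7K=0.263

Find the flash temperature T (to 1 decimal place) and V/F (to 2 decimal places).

Adiabatic flash: solve Rachford–Rice at each trial T, then check hF = ψ·hV(T) + (1−ψ)·hL(T).
  T = 320.4 K: K = (2.436, 0.419, 0.186), RR gives ψ = 0.071, H_out = 2.029 kJ/mol
  T = 348.7 K: K = (3.746, 0.722, 0.263), RR gives ψ = 0.407, H_out = 15.523 kJ/mol
  T = 334.5 K: K = (3.046, 0.556, 0.223), RR gives ψ = 0.257, H_out = 9.484 kJ/mol
  T = 327.4 K: K = (2.728, 0.484, 0.204), RR gives ψ = 0.171, H_out = 6.000 kJ/mol
  T = 323.9 K: K = (2.580, 0.450, 0.195), RR gives ψ = 0.123, H_out = 4.098 kJ/mol
  T = 325.6 K: K = (2.651, 0.466, 0.199), RR gives ψ = 0.147, H_out = 5.040 kJ/mol
Linear interpolation between T = 325.6 (H_out = 5.040) and T = 327.4 (H_out = 6.000) on hF = 5.122 gives T ≈ 325.8 K, at which ψ = 0.15.

T = 325.8 K, V/F = 0.15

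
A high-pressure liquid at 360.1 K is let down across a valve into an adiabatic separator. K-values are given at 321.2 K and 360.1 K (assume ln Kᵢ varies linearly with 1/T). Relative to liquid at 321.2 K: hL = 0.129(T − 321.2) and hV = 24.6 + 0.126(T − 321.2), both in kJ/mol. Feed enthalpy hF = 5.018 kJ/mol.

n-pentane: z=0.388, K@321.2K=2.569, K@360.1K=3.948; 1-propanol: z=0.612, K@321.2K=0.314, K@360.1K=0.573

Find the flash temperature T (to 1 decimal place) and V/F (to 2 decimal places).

T = 322.8 K, V/F = 0.20

Adiabatic flash: solve Rachford–Rice at each trial T, then check hF = ψ·hV(T) + (1−ψ)·hL(T).
  T = 321.2 K: K = (2.569, 0.314), RR gives ψ = 0.176, H_out = 4.318 kJ/mol
  T = 360.1 K: K = (3.948, 0.573), RR gives ψ = 0.701, H_out = 22.183 kJ/mol
  T = 340.6 K: K = (3.222, 0.431), RR gives ψ = 0.407, H_out = 12.484 kJ/mol
  T = 330.9 K: K = (2.887, 0.370), RR gives ψ = 0.291, H_out = 8.406 kJ/mol
  T = 326.0 K: K = (2.724, 0.341), RR gives ψ = 0.234, H_out = 6.363 kJ/mol
  T = 323.6 K: K = (2.646, 0.327), RR gives ψ = 0.205, H_out = 5.349 kJ/mol
Linear interpolation between T = 321.2 (H_out = 4.318) and T = 323.6 (H_out = 5.349) on hF = 5.018 gives T ≈ 322.8 K, at which ψ = 0.20.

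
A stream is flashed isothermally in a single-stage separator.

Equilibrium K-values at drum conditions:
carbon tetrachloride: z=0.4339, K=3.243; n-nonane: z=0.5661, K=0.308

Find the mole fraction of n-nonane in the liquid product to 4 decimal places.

Binary case is linear: z₁(K₁−1)(1+ψ(K₂−1)) + z₂(K₂−1)(1+ψ(K₁−1)) = 0
⇒ ψ = [z₁(K₁−1)+z₂(K₂−1)] / [−(K₁−1)(K₂−1)] = 0.58150/1.55216 = 0.3746
Compositions from xᵢ = zᵢ/(1+ψ(Kᵢ−1)), yᵢ = Kᵢxᵢ:
  carbon tetrachloride: x = 0.2358, y = 0.7646
  n-nonane: x = 0.7642, y = 0.2354

x_n-nonane = 0.7642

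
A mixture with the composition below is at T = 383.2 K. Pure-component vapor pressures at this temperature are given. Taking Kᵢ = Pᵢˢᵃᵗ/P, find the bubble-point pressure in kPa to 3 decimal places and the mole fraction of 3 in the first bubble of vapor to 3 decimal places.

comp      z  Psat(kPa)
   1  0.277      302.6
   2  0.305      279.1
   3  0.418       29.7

Pbub = 181.360 kPa, y_3 = 0.068

At the bubble point ψ → 0, so ΣzᵢKᵢ = 1 with Kᵢ = Pᵢˢᵃᵗ/P ⇒ P = ΣzᵢPᵢˢᵃᵗ.
P = 0.277·302.6 + 0.305·279.1 + 0.418·29.7 = 181.360 kPa
yᵢ = zᵢPᵢˢᵃᵗ/P ⇒ y_3 = 0.418·29.7/181.360 = 0.068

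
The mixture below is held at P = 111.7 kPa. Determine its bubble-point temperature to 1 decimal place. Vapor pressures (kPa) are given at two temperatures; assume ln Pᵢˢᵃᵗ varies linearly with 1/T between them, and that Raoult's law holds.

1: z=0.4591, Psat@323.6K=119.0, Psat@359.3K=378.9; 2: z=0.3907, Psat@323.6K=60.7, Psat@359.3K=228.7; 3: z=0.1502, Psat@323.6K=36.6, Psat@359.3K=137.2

Bubble-point temperature: ΣzᵢPᵢˢᵃᵗ(T) = P. Interpolate ln Pᵢˢᵃᵗ = aᵢ + bᵢ/T.
  T = 323.6 K: ΣzᵢPᵢˢᵃᵗ = 83.85 kPa
  T = 359.3 K: ΣzᵢPᵢˢᵃᵗ = 283.91 kPa
  T = 341.5 K: ΣzᵢPᵢˢᵃᵗ = 159.43 kPa
  T = 332.6 K: ΣzᵢPᵢˢᵃᵗ = 116.80 kPa
  T = 328.1 K: ΣzᵢPᵢˢᵃᵗ = 99.18 kPa
  T = 330.4 K: ΣzᵢPᵢˢᵃᵗ = 107.89 kPa
  T = 331.5 K: ΣzᵢPᵢˢᵃᵗ = 112.27 kPa
Interpolating between 330.4 K and 331.5 K gives T ≈ 331.4 K.

T = 331.4 K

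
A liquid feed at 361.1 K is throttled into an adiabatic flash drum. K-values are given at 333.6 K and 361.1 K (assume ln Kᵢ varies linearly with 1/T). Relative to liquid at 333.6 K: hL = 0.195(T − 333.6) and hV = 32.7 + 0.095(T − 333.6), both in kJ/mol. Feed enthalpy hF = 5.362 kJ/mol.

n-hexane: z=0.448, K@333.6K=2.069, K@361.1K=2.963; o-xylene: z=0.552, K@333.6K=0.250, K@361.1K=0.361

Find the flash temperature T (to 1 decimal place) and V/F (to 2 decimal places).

T = 337.5 K, V/F = 0.14

Adiabatic flash: solve Rachford–Rice at each trial T, then check hF = ψ·hV(T) + (1−ψ)·hL(T).
  T = 333.6 K: K = (2.069, 0.250), RR gives ψ = 0.081, H_out = 2.647 kJ/mol
  T = 361.1 K: K = (2.963, 0.361), RR gives ψ = 0.420, H_out = 17.938 kJ/mol
  T = 347.4 K: K = (2.495, 0.303), RR gives ψ = 0.273, H_out = 11.254 kJ/mol
  T = 340.5 K: K = (2.276, 0.276), RR gives ψ = 0.186, H_out = 7.301 kJ/mol
  T = 337.1 K: K = (2.173, 0.263), RR gives ψ = 0.137, H_out = 5.117 kJ/mol
  T = 338.8 K: K = (2.224, 0.269), RR gives ψ = 0.162, H_out = 6.233 kJ/mol
Linear interpolation between T = 337.1 (H_out = 5.117) and T = 338.8 (H_out = 6.233) on hF = 5.362 gives T ≈ 337.5 K, at which ψ = 0.14.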